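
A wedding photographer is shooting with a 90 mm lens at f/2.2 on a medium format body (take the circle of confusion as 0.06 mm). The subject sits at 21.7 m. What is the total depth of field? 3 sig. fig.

Hyperfocal distance H = f²/(N·c) + f = 90²/(2.2 × 0.06) + 90 = 8100/0.132 + 90 ≈ 61453.6 mm ≈ 61.45 m.
Near limit Dn = s·(H − f)/(H + s − 2f) = 21700 × (61453.6 − 90) / (61453.6 + 21700 − 2 × 90) = 21700 × 61363.6 / 82973.6 ≈ 16048 mm.
Far limit Df = s·(H − f)/(H − s) = 21700 × (61453.6 − 90) / (61453.6 − 21700) = 21700 × 61363.6 / 39753.6 ≈ 33496 mm.
Depth of field = Df − Dn = 33496 − 16048 ≈ 17448 mm ≈ 17.4 m.

17.4 m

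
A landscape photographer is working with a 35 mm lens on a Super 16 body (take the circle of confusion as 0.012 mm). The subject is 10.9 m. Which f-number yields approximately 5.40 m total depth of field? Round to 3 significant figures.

Write h = H − f = f²/(N·c). The thin-lens limits are Dn = s·h/(h + (s−f)) and Df = s·h/(h − (s−f)), so DoF = Df − Dn = 2·s·(s−f)·h / (h² − (s−f)²).
That is a quadratic in h: DoF·h² − 2·s·(s−f)·h − DoF·(s−f)² = 0 ⇒ h = (s−f)·(s + √(s² + DoF²)) / DoF = 10865 × (10900 + √(10900² + 5400²)) / 5400 = 10865 × (10900 + 12164.3) / 5400 ≈ 46406 mm.
Then N = f²/(c·h) = 35² / (0.012 × 46406) = 1225 / 556.87 ≈ 2.20.

f/2.20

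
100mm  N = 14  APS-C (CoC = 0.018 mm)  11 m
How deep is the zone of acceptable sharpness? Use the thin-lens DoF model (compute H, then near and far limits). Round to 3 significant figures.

Hyperfocal distance H = f²/(N·c) + f = 100²/(14 × 0.018) + 100 = 10000/0.252 + 100 ≈ 39782.5 mm ≈ 39.78 m.
Near limit Dn = s·(H − f)/(H + s − 2f) = 11000 × (39782.5 − 100) / (39782.5 + 11000 − 2 × 100) = 11000 × 39682.5 / 50582.5 ≈ 8629.6 mm.
Far limit Df = s·(H − f)/(H − s) = 11000 × (39782.5 − 100) / (39782.5 − 11000) = 11000 × 39682.5 / 28782.5 ≈ 15165.7 mm.
Depth of field = Df − Dn = 15165.7 − 8629.6 ≈ 6536.1 mm ≈ 6.54 m.

6.54 m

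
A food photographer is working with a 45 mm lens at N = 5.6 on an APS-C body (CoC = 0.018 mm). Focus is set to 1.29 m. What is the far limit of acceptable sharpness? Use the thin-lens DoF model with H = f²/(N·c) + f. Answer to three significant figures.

1.38 m

Hyperfocal distance H = f²/(N·c) + f = 45²/(5.6 × 0.018) + 45 = 2025/0.1008 + 45 ≈ 20134.3 mm ≈ 20.13 m.
Far limit Df = s·(H − f)/(H − s) = 1290 × (20134.3 − 45) / (20134.3 − 1290) = 1290 × 20089.3 / 18844.3 ≈ 1375.2 mm ≈ 1.38 m.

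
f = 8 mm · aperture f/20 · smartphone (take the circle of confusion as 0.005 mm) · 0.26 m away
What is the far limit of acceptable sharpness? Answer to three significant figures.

429 mm

Hyperfocal distance H = f²/(N·c) + f = 8²/(20 × 0.005) + 8 = 64/0.1 + 8 ≈ 648.0 mm ≈ 0.648 m.
Far limit Df = s·(H − f)/(H − s) = 260 × (648.0 − 8) / (648.0 − 260) = 260 × 640.0 / 388.0 ≈ 428.87 mm.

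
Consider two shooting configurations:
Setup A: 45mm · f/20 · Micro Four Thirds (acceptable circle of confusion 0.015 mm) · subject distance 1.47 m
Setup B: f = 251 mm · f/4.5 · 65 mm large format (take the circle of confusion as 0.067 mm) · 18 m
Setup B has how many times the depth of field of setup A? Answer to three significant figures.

4.74

Setup A: H = 45²/(20×0.015) + 45 ≈ 6795.0 mm; DoF = Df − Dn = 1863.38 − 1213.76 ≈ 649.62 mm.
Setup B: H = 251²/(4.5×0.067) + 251 ≈ 209209.5 mm; DoF = Df − Dn = 19670.8 − 16590.8 ≈ 3080.0 mm.
Ratio = 3080.0 / 649.62 ≈ 4.74.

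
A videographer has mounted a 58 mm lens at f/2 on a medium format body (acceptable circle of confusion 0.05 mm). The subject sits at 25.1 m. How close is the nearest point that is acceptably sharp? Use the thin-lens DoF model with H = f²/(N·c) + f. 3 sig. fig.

Hyperfocal distance H = f²/(N·c) + f = 58²/(2 × 0.05) + 58 = 3364/0.1 + 58 ≈ 33698.0 mm ≈ 33.70 m.
Near limit Dn = s·(H − f)/(H + s − 2f) = 25100 × (33698.0 − 58) / (33698.0 + 25100 − 2 × 58) = 25100 × 33640.0 / 58682.0 ≈ 14389 mm ≈ 14.4 m.

14.4 m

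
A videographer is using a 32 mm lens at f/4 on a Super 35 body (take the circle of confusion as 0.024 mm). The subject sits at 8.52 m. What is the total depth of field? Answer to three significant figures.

37.0 m

Hyperfocal distance H = f²/(N·c) + f = 32²/(4 × 0.024) + 32 = 1024/0.096 + 32 ≈ 10698.7 mm ≈ 10.70 m.
Near limit Dn = s·(H − f)/(H + s − 2f) = 8520 × (10698.7 − 32) / (10698.7 + 8520 − 2 × 32) = 8520 × 10666.7 / 19154.7 ≈ 4745 mm.
Far limit Df = s·(H − f)/(H − s) = 8520 × (10698.7 − 32) / (10698.7 − 8520) = 8520 × 10666.7 / 2178.7 ≈ 41714 mm.
Depth of field = Df − Dn = 41714 − 4745 ≈ 36969 mm ≈ 37.0 m.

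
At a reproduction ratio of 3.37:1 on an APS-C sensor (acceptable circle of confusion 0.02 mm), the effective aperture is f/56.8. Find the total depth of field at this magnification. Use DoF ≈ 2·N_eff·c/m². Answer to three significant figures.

At magnification m, DoF ≈ 2·N_eff·c/m² = 2 × 56.8 × 0.02 / 3.37² = 2.272 / 11.36 ≈ 0.2 mm.

0.200 mm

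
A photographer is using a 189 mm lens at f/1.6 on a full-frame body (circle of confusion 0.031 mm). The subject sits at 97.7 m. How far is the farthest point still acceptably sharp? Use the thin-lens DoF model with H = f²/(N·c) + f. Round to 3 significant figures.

Hyperfocal distance H = f²/(N·c) + f = 189²/(1.6 × 0.031) + 189 = 35721/0.0496 + 189 ≈ 720370.5 mm ≈ 720.4 m.
Far limit Df = s·(H − f)/(H − s) = 97700 × (720370.5 − 189) / (720370.5 − 97700) = 97700 × 720181.5 / 622670.5 ≈ 113000 mm ≈ 113 m.

113 m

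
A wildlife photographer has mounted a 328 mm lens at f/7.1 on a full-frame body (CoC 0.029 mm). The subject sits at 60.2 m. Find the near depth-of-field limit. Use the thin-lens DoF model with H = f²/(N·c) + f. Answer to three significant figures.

Hyperfocal distance H = f²/(N·c) + f = 328²/(7.1 × 0.029) + 328 = 107584/0.2059 + 328 ≈ 522834.1 mm ≈ 522.8 m.
Near limit Dn = s·(H − f)/(H + s − 2f) = 60200 × (522834.1 − 328) / (522834.1 + 60200 − 2 × 328) = 60200 × 522506.1 / 582378.1 ≈ 54011 mm ≈ 54.0 m.

54.0 m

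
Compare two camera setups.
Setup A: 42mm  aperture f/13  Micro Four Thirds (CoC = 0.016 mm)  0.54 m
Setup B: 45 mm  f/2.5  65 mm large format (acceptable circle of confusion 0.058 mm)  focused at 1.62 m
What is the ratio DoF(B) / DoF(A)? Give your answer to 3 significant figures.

Setup A: H = 42²/(13×0.016) + 42 ≈ 8522.8 mm; DoF = Df − Dn = 573.688 − 510.049 ≈ 63.639 mm.
Setup B: H = 45²/(2.5×0.058) + 45 ≈ 14010.5 mm; DoF = Df − Dn = 1825.92 − 1455.82 ≈ 370.10 mm.
Ratio = 370.10 / 63.639 ≈ 5.82.

5.82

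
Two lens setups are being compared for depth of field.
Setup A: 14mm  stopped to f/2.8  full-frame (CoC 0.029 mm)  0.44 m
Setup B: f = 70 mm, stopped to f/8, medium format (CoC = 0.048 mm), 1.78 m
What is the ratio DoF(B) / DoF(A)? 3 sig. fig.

3.03

Setup A: H = 14²/(2.8×0.029) + 14 ≈ 2427.8 mm; DoF = Df − Dn = 534.30 − 374.00 ≈ 160.30 mm.
Setup B: H = 70²/(8×0.048) + 70 ≈ 12830.4 mm; DoF = Df − Dn = 2055.45 − 1569.65 ≈ 485.80 mm.
Ratio = 485.80 / 160.30 ≈ 3.03.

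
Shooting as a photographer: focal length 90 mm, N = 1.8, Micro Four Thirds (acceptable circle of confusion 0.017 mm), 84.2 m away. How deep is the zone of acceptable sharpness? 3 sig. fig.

Hyperfocal distance H = f²/(N·c) + f = 90²/(1.8 × 0.017) + 90 = 8100/0.0306 + 90 ≈ 264795.9 mm ≈ 264.8 m.
Near limit Dn = s·(H − f)/(H + s − 2f) = 84200 × (264795.9 − 90) / (264795.9 + 84200 − 2 × 90) = 84200 × 264705.9 / 348815.9 ≈ 63897 mm.
Far limit Df = s·(H − f)/(H − s) = 84200 × (264795.9 − 90) / (264795.9 − 84200) = 84200 × 264705.9 / 180595.9 ≈ 123415 mm.
Depth of field = Df − Dn = 123415 − 63897 ≈ 59518 mm ≈ 59.5 m.

59.5 m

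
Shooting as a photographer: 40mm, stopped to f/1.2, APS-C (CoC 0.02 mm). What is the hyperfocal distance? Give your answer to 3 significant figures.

66.7 m

Hyperfocal distance H = f²/(N·c) + f = 40²/(1.2 × 0.02) + 40 = 1600/0.024 + 40 ≈ 66706.7 mm ≈ 66.7 m.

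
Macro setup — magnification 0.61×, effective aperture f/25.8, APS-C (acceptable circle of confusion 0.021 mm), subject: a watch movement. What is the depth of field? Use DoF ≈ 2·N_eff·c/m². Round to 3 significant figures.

At magnification m, DoF ≈ 2·N_eff·c/m² = 2 × 25.8 × 0.021 / 0.61² = 1.084 / 0.3721 ≈ 2.91 mm.

2.91 mm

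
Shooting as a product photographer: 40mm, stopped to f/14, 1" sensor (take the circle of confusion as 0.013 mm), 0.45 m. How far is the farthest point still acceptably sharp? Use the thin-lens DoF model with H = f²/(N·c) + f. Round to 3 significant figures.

472 mm

Hyperfocal distance H = f²/(N·c) + f = 40²/(14 × 0.013) + 40 = 1600/0.182 + 40 ≈ 8831.2 mm ≈ 8.831 m.
Far limit Df = s·(H − f)/(H − s) = 450 × (8831.2 − 40) / (8831.2 − 450) = 450 × 8791.2 / 8381.2 ≈ 472.01 mm.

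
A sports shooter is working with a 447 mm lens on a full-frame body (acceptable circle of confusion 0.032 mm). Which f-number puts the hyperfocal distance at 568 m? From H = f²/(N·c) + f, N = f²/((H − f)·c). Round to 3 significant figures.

Rearrange H = f²/(N·c) + f for N: N = f² / ((H − f)·c).
N = 447² / ((568000 − 447) × 0.032) = 199809 / 18162 ≈ 11.

f/11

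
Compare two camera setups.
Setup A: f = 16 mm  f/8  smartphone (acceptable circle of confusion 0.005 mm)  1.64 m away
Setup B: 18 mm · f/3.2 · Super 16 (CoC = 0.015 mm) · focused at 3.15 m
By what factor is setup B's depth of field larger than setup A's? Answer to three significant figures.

4.19

Setup A: H = 16²/(8×0.005) + 16 ≈ 6416.0 mm; DoF = Df − Dn = 2197.65 − 1308.08 ≈ 889.57 mm.
Setup B: H = 18²/(3.2×0.015) + 18 ≈ 6768.0 mm; DoF = Df − Dn = 5876.9 − 2151.6 ≈ 3725.3 mm.
Ratio = 3725.3 / 889.57 ≈ 4.19.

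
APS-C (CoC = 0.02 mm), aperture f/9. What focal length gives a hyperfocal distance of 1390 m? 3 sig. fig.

From H = f²/(N·c) + f, with f ≪ H: f ≈ √(H·N·c) = √(1390000 × 9 × 0.02) = √250200 ≈ 500.2 mm.
The +f correction barely moves this — solving exactly, f² + N·c·f − N·c·H = 0 ⇒ f = (−N·c + √((N·c)² + 4·N·c·H))/2 = (−0.18 + √1000800)/2 ≈ 500.11 mm, so f ≈ 500 mm.

500 mm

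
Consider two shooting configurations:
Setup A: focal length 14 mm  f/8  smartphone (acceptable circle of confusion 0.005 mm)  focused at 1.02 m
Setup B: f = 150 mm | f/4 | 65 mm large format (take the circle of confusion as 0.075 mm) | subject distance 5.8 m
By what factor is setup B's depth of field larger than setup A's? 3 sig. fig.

2.01

Setup A: H = 14²/(8×0.005) + 14 ≈ 4914.0 mm; DoF = Df − Dn = 1283.51 − 846.26 ≈ 437.25 mm.
Setup B: H = 150²/(4×0.075) + 150 ≈ 75150.0 mm; DoF = Df − Dn = 6272.53 − 5393.68 ≈ 878.85 mm.
Ratio = 878.85 / 437.25 ≈ 2.01.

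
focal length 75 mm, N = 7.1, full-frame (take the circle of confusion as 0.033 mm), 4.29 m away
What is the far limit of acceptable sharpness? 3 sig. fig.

5.20 m

Hyperfocal distance H = f²/(N·c) + f = 75²/(7.1 × 0.033) + 75 = 5625/0.2343 + 75 ≈ 24082.7 mm ≈ 24.08 m.
Far limit Df = s·(H − f)/(H − s) = 4290 × (24082.7 − 75) / (24082.7 − 4290) = 4290 × 24007.7 / 19792.7 ≈ 5203.6 mm ≈ 5.20 m.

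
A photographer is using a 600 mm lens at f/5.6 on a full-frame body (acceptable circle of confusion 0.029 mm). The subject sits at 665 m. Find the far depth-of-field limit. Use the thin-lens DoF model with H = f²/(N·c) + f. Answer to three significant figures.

Hyperfocal distance H = f²/(N·c) + f = 600²/(5.6 × 0.029) + 600 = 360000/0.1624 + 600 ≈ 2217348.8 mm ≈ 2217 m.
Far limit Df = s·(H − f)/(H − s) = 665000 × (2217348.8 − 600) / (2217348.8 − 665000) = 665000 × 2216748.8 / 1552348.8 ≈ 949618 mm ≈ 950 m.

950 m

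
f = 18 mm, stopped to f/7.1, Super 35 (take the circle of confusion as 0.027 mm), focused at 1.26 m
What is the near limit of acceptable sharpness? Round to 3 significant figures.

0.726 m

Hyperfocal distance H = f²/(N·c) + f = 18²/(7.1 × 0.027) + 18 = 324/0.1917 + 18 ≈ 1708.1 mm ≈ 1.708 m.
Near limit Dn = s·(H − f)/(H + s − 2f) = 1260 × (1708.1 − 18) / (1708.1 + 1260 − 2 × 18) = 1260 × 1690.1 / 2932.1 ≈ 726.29 mm ≈ 0.726 m.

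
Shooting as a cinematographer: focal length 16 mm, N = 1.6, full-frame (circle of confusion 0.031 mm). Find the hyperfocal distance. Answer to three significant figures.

Hyperfocal distance H = f²/(N·c) + f = 16²/(1.6 × 0.031) + 16 = 256/0.0496 + 16 ≈ 5177.3 mm ≈ 5.18 m.

5.18 m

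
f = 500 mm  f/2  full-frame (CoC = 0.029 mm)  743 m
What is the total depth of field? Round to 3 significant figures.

Hyperfocal distance H = f²/(N·c) + f = 500²/(2 × 0.029) + 500 = 250000/0.058 + 500 ≈ 4310844.8 mm ≈ 4311 m.
Near limit Dn = s·(H − f)/(H + s − 2f) = 743000 × (4310844.8 − 500) / (4310844.8 + 743000 − 2 × 500) = 743000 × 4310344.8 / 5052844.8 ≈ 633818 mm.
Far limit Df = s·(H − f)/(H − s) = 743000 × (4310844.8 − 500) / (4310844.8 − 743000) = 743000 × 4310344.8 / 3567844.8 ≈ 897625 mm.
Depth of field = Df − Dn = 897625 − 633818 ≈ 263807 mm ≈ 264 m.

264 m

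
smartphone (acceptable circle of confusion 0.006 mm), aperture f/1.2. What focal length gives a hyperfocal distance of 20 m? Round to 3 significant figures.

From H = f²/(N·c) + f, with f ≪ H: f ≈ √(H·N·c) = √(20000 × 1.2 × 0.006) = √144.00 ≈ 12.00 mm.
The +f correction barely moves this — solving exactly, f² + N·c·f − N·c·H = 0 ⇒ f = (−N·c + √((N·c)² + 4·N·c·H))/2 = (−0.0072 + √576.00)/2 ≈ 11.996 mm, so f ≈ 12.0 mm.

12.0 mm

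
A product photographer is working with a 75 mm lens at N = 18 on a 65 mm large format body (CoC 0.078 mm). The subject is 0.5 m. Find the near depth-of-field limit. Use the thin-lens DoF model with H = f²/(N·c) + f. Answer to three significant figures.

452 mm

Hyperfocal distance H = f²/(N·c) + f = 75²/(18 × 0.078) + 75 = 5625/1.404 + 75 ≈ 4081.4 mm ≈ 4.081 m.
Near limit Dn = s·(H − f)/(H + s − 2f) = 500 × (4081.4 − 75) / (4081.4 + 500 − 2 × 75) = 500 × 4006.4 / 4431.4 ≈ 452.05 mm.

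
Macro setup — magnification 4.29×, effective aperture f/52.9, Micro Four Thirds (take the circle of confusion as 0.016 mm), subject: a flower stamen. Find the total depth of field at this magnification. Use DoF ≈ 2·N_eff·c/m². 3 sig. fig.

0.0920 mm

At magnification m, DoF ≈ 2·N_eff·c/m² = 2 × 52.9 × 0.016 / 4.29² = 1.693 / 18.4 ≈ 0.092 mm.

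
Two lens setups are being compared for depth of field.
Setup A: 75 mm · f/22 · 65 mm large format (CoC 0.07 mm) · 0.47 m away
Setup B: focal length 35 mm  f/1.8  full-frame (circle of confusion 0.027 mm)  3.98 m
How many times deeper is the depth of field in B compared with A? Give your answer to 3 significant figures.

Setup A: H = 75²/(22×0.07) + 75 ≈ 3727.6 mm; DoF = Df − Dn = 526.99 − 424.13 ≈ 102.86 mm.
Setup B: H = 35²/(1.8×0.027) + 35 ≈ 25240.8 mm; DoF = Df − Dn = 4718.5 − 3441.4 ≈ 1277.1 mm.
Ratio = 1277.1 / 102.86 ≈ 12.4.

12.4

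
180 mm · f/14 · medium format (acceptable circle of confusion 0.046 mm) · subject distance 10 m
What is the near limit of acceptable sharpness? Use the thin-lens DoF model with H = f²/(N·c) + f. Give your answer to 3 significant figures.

Hyperfocal distance H = f²/(N·c) + f = 180²/(14 × 0.046) + 180 = 32400/0.644 + 180 ≈ 50490.6 mm ≈ 50.49 m.
Near limit Dn = s·(H − f)/(H + s − 2f) = 10000 × (50490.6 − 180) / (50490.6 + 10000 − 2 × 180) = 10000 × 50310.6 / 60130.6 ≈ 8366.9 mm ≈ 8.37 m.

8.37 m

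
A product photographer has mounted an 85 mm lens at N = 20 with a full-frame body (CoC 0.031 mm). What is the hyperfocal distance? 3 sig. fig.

Hyperfocal distance H = f²/(N·c) + f = 85²/(20 × 0.031) + 85 = 7225/0.62 + 85 ≈ 11738.2 mm ≈ 11.7 m.

11.7 m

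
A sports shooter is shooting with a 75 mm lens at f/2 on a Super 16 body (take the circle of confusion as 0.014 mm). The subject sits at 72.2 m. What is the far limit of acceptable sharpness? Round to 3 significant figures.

113 m

Hyperfocal distance H = f²/(N·c) + f = 75²/(2 × 0.014) + 75 = 5625/0.028 + 75 ≈ 200967.9 mm ≈ 201.0 m.
Far limit Df = s·(H − f)/(H − s) = 72200 × (200967.9 − 75) / (200967.9 − 72200) = 72200 × 200892.9 / 128767.9 ≈ 112640 mm ≈ 113 m.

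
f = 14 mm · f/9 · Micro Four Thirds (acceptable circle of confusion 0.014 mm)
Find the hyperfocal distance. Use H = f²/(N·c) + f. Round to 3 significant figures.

1.57 m

Hyperfocal distance H = f²/(N·c) + f = 14²/(9 × 0.014) + 14 = 196/0.126 + 14 ≈ 1569.6 mm ≈ 1.57 m.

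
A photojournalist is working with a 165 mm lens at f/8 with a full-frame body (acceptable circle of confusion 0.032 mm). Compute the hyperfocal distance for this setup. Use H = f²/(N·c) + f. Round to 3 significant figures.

Hyperfocal distance H = f²/(N·c) + f = 165²/(8 × 0.032) + 165 = 27225/0.256 + 165 ≈ 106512.7 mm ≈ 107 m.

107 m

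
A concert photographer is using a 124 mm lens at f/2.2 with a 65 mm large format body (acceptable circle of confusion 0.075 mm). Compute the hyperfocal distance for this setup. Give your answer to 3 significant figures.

93.3 m

Hyperfocal distance H = f²/(N·c) + f = 124²/(2.2 × 0.075) + 124 = 15376/0.165 + 124 ≈ 93311.9 mm ≈ 93.3 m.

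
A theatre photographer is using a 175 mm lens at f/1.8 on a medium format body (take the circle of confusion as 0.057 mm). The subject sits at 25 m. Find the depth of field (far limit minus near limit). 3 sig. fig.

Hyperfocal distance H = f²/(N·c) + f = 175²/(1.8 × 0.057) + 175 = 30625/0.1026 + 175 ≈ 298664.3 mm ≈ 298.7 m.
Near limit Dn = s·(H − f)/(H + s − 2f) = 25000 × (298664.3 − 175) / (298664.3 + 25000 − 2 × 175) = 25000 × 298489.3 / 323314.3 ≈ 23080.4 mm.
Far limit Df = s·(H − f)/(H − s) = 25000 × (298664.3 − 175) / (298664.3 − 25000) = 25000 × 298489.3 / 273664.3 ≈ 27267.8 mm.
Depth of field = Df − Dn = 27267.8 − 23080.4 ≈ 4187.4 mm ≈ 4.19 m.

4.19 m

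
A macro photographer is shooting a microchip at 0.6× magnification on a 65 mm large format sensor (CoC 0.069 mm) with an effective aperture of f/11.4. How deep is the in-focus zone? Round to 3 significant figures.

4.37 mm

At magnification m, DoF ≈ 2·N_eff·c/m² = 2 × 11.4 × 0.069 / 0.6² = 1.573 / 0.36 ≈ 4.37 mm.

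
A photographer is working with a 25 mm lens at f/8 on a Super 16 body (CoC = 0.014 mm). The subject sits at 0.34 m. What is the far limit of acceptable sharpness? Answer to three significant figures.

Hyperfocal distance H = f²/(N·c) + f = 25²/(8 × 0.014) + 25 = 625/0.112 + 25 ≈ 5605.4 mm ≈ 5.605 m.
Far limit Df = s·(H − f)/(H − s) = 340 × (5605.4 − 25) / (5605.4 − 340) = 340 × 5580.4 / 5265.4 ≈ 360.34 mm.

360 mm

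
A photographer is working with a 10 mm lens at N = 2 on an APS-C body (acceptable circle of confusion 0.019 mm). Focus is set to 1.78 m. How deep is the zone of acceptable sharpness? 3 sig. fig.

4.37 m

Hyperfocal distance H = f²/(N·c) + f = 10²/(2 × 0.019) + 10 = 100/0.038 + 10 ≈ 2641.6 mm ≈ 2.642 m.
Near limit Dn = s·(H − f)/(H + s − 2f) = 1780 × (2641.6 − 10) / (2641.6 + 1780 − 2 × 10) = 1780 × 2631.6 / 4401.6 ≈ 1064.2 mm.
Far limit Df = s·(H − f)/(H − s) = 1780 × (2641.6 − 10) / (2641.6 − 1780) = 1780 × 2631.6 / 861.6 ≈ 5436.8 mm.
Depth of field = Df − Dn = 5436.8 − 1064.2 ≈ 4372.6 mm ≈ 4.37 m.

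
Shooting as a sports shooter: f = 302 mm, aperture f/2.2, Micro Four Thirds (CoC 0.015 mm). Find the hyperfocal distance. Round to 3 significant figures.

2760 m

Hyperfocal distance H = f²/(N·c) + f = 302²/(2.2 × 0.015) + 302 = 91204/0.033 + 302 ≈ 2764059.6 mm ≈ 2760 m.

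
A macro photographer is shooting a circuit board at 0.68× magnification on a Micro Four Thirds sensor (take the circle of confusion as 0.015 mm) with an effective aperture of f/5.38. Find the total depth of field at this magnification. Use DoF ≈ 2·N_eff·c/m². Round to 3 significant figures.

At magnification m, DoF ≈ 2·N_eff·c/m² = 2 × 5.38 × 0.015 / 0.68² = 0.1614 / 0.4624 ≈ 0.349 mm.

0.349 mm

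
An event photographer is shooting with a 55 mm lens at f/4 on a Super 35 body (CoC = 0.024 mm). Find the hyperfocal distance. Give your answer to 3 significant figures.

Hyperfocal distance H = f²/(N·c) + f = 55²/(4 × 0.024) + 55 = 3025/0.096 + 55 ≈ 31565.4 mm ≈ 31.6 m.

31.6 m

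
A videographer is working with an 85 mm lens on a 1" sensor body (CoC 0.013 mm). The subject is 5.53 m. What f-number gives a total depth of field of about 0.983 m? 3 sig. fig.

f/9

Write h = H − f = f²/(N·c). The thin-lens limits are Dn = s·h/(h + (s−f)) and Df = s·h/(h − (s−f)), so DoF = Df − Dn = 2·s·(s−f)·h / (h² − (s−f)²).
That is a quadratic in h: DoF·h² − 2·s·(s−f)·h − DoF·(s−f)² = 0 ⇒ h = (s−f)·(s + √(s² + DoF²)) / DoF = 5445 × (5530 + √(5530² + 983²)) / 983 = 5445 × (5530 + 5616.69) / 983 ≈ 61743 mm.
Then N = f²/(c·h) = 85² / (0.013 × 61743) = 7225 / 802.66 ≈ 9.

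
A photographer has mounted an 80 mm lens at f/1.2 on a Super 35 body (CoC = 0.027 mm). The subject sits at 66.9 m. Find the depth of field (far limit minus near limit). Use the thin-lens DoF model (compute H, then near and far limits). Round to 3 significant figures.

51.1 m

Hyperfocal distance H = f²/(N·c) + f = 80²/(1.2 × 0.027) + 80 = 6400/0.0324 + 80 ≈ 197610.9 mm ≈ 197.6 m.
Near limit Dn = s·(H − f)/(H + s − 2f) = 66900 × (197610.9 − 80) / (197610.9 + 66900 − 2 × 80) = 66900 × 197530.9 / 264350.9 ≈ 49990 mm.
Far limit Df = s·(H − f)/(H − s) = 66900 × (197610.9 − 80) / (197610.9 − 66900) = 66900 × 197530.9 / 130710.9 ≈ 101100 mm.
Depth of field = Df − Dn = 101100 − 49990 ≈ 51110 mm ≈ 51.1 m.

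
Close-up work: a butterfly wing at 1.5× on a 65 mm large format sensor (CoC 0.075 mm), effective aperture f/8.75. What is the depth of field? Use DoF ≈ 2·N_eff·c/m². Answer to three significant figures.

0.583 mm

At magnification m, DoF ≈ 2·N_eff·c/m² = 2 × 8.75 × 0.075 / 1.5² = 1.312 / 2.25 ≈ 0.583 mm.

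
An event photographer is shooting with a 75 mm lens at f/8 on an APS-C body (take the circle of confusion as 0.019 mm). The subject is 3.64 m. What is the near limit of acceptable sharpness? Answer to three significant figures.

Hyperfocal distance H = f²/(N·c) + f = 75²/(8 × 0.019) + 75 = 5625/0.152 + 75 ≈ 37081.6 mm ≈ 37.08 m.
Near limit Dn = s·(H − f)/(H + s − 2f) = 3640 × (37081.6 − 75) / (37081.6 + 3640 − 2 × 75) = 3640 × 37006.6 / 40571.6 ≈ 3320.2 mm ≈ 3.32 m.

3.32 m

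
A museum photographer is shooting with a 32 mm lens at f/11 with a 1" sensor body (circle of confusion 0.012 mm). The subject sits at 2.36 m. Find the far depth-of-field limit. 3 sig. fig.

Hyperfocal distance H = f²/(N·c) + f = 32²/(11 × 0.012) + 32 = 1024/0.132 + 32 ≈ 7789.6 mm ≈ 7.790 m.
Far limit Df = s·(H − f)/(H − s) = 2360 × (7789.6 − 32) / (7789.6 − 2360) = 2360 × 7757.6 / 5429.6 ≈ 3371.9 mm ≈ 3.37 m.

3.37 m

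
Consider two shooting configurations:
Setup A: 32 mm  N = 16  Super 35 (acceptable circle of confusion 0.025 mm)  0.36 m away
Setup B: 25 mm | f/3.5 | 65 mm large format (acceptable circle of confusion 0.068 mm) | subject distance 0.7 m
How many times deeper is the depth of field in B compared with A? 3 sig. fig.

Setup A: H = 32²/(16×0.025) + 32 ≈ 2592.0 mm; DoF = Df − Dn = 412.903 − 319.114 ≈ 93.789 mm.
Setup B: H = 25²/(3.5×0.068) + 25 ≈ 2651.1 mm; DoF = Df − Dn = 942.18 − 556.86 ≈ 385.32 mm.
Ratio = 385.32 / 93.789 ≈ 4.11.

4.11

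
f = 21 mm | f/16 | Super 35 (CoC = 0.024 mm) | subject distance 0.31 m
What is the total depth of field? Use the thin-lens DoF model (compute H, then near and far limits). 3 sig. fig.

167 mm

Hyperfocal distance H = f²/(N·c) + f = 21²/(16 × 0.024) + 21 = 441/0.384 + 21 ≈ 1169.4 mm ≈ 1.169 m.
Near limit Dn = s·(H − f)/(H + s − 2f) = 310 × (1169.4 − 21) / (1169.4 + 310 − 2 × 21) = 310 × 1148.4 / 1437.4 ≈ 247.67 mm.
Far limit Df = s·(H − f)/(H − s) = 310 × (1169.4 − 21) / (1169.4 − 310) = 310 × 1148.4 / 859.4 ≈ 414.24 mm.
Depth of field = Df − Dn = 414.24 − 247.67 ≈ 166.57 mm.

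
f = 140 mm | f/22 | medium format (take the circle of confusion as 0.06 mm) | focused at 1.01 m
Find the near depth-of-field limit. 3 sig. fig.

Hyperfocal distance H = f²/(N·c) + f = 140²/(22 × 0.06) + 140 = 19600/1.32 + 140 ≈ 14988.5 mm ≈ 14.99 m.
Near limit Dn = s·(H − f)/(H + s − 2f) = 1010 × (14988.5 − 140) / (14988.5 + 1010 − 2 × 140) = 1010 × 14848.5 / 15718.5 ≈ 954.10 mm ≈ 0.954 m.

0.954 m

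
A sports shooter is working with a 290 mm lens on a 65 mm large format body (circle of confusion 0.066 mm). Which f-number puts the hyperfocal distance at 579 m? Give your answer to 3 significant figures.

f/2.20

Rearrange H = f²/(N·c) + f for N: N = f² / ((H − f)·c).
N = 290² / ((579000 − 290) × 0.066) = 84100 / 38195 ≈ 2.20.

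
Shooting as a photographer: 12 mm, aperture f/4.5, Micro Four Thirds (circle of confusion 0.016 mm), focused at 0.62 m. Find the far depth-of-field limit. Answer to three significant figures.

0.891 m

Hyperfocal distance H = f²/(N·c) + f = 12²/(4.5 × 0.016) + 12 = 144/0.072 + 12 ≈ 2012.0 mm ≈ 2.012 m.
Far limit Df = s·(H − f)/(H − s) = 620 × (2012.0 − 12) / (2012.0 − 620) = 620 × 2000.0 / 1392.0 ≈ 890.80 mm ≈ 0.891 m.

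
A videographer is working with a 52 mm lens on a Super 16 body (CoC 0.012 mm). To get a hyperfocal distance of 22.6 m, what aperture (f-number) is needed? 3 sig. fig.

Rearrange H = f²/(N·c) + f for N: N = f² / ((H − f)·c).
N = 52² / ((22600 − 52) × 0.012) = 2704 / 270.6 ≈ 9.99.

f/9.99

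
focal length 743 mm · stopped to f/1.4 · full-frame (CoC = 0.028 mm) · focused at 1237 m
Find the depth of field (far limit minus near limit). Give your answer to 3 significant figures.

219 m

Hyperfocal distance H = f²/(N·c) + f = 743²/(1.4 × 0.028) + 743 = 552049/0.0392 + 743 ≈ 14083625.7 mm ≈ 14084 m.
Near limit Dn = s·(H − f)/(H + s − 2f) = 1237000 × (14083625.7 − 743) / (14083625.7 + 1237000 − 2 × 743) = 1237000 × 14082882.7 / 15319139.7 ≈ 1137174 mm.
Far limit Df = s·(H − f)/(H − s) = 1237000 × (14083625.7 − 743) / (14083625.7 − 1237000) = 1237000 × 14082882.7 / 12846625.7 ≈ 1356039 mm.
Depth of field = Df − Dn = 1356039 − 1137174 ≈ 218865 mm ≈ 219 m.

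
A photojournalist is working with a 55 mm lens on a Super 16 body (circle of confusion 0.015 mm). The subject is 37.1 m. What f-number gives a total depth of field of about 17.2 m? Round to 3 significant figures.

f/1.20

Write h = H − f = f²/(N·c). The thin-lens limits are Dn = s·h/(h + (s−f)) and Df = s·h/(h − (s−f)), so DoF = Df − Dn = 2·s·(s−f)·h / (h² − (s−f)²).
That is a quadratic in h: DoF·h² − 2·s·(s−f)·h − DoF·(s−f)² = 0 ⇒ h = (s−f)·(s + √(s² + DoF²)) / DoF = 37045 × (37100 + √(37100² + 17200²)) / 17200 = 37045 × (37100 + 40893.2) / 17200 ≈ 167980 mm.
Then N = f²/(c·h) = 55² / (0.015 × 167980) = 3025 / 2519.7 ≈ 1.20.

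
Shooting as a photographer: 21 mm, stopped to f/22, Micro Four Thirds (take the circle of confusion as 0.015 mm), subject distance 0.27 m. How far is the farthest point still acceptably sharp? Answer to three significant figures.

332 mm

Hyperfocal distance H = f²/(N·c) + f = 21²/(22 × 0.015) + 21 = 441/0.33 + 21 ≈ 1357.4 mm ≈ 1.357 m.
Far limit Df = s·(H − f)/(H − s) = 270 × (1357.4 − 21) / (1357.4 − 270) = 270 × 1336.4 / 1087.4 ≈ 331.83 mm.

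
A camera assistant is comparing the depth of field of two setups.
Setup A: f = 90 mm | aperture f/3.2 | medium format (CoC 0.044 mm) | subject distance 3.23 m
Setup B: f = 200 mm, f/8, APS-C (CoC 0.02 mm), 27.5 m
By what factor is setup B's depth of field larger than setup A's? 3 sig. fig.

17.2

Setup A: H = 90²/(3.2×0.044) + 90 ≈ 57618.4 mm; DoF = Df − Dn = 3416.48 − 3062.83 ≈ 353.65 mm.
Setup B: H = 200²/(8×0.02) + 200 ≈ 250200.0 mm; DoF = Df − Dn = 30871.1 − 24792.6 ≈ 6078.5 mm.
Ratio = 6078.5 / 353.65 ≈ 17.2.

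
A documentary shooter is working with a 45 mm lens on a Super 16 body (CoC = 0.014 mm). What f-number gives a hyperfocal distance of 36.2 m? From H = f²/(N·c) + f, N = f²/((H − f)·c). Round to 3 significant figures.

f/4

Rearrange H = f²/(N·c) + f for N: N = f² / ((H − f)·c).
N = 45² / ((36200 − 45) × 0.014) = 2025 / 506.2 ≈ 4.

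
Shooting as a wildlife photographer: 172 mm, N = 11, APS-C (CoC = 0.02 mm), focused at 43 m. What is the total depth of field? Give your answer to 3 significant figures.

30.5 m

Hyperfocal distance H = f²/(N·c) + f = 172²/(11 × 0.02) + 172 = 29584/0.22 + 172 ≈ 134644.7 mm ≈ 134.6 m.
Near limit Dn = s·(H − f)/(H + s − 2f) = 43000 × (134644.7 − 172) / (134644.7 + 43000 − 2 × 172) = 43000 × 134472.7 / 177300.7 ≈ 32613 mm.
Far limit Df = s·(H − f)/(H − s) = 43000 × (134644.7 − 172) / (134644.7 − 43000) = 43000 × 134472.7 / 91644.7 ≈ 63095 mm.
Depth of field = Df − Dn = 63095 − 32613 ≈ 30482 mm ≈ 30.5 m.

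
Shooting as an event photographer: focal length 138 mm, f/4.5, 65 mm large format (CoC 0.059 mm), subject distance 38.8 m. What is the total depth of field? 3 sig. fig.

Hyperfocal distance H = f²/(N·c) + f = 138²/(4.5 × 0.059) + 138 = 19044/0.2655 + 138 ≈ 71866.8 mm ≈ 71.87 m.
Near limit Dn = s·(H − f)/(H + s − 2f) = 38800 × (71866.8 − 138) / (71866.8 + 38800 − 2 × 138) = 38800 × 71728.8 / 110390.8 ≈ 25211 mm.
Far limit Df = s·(H − f)/(H − s) = 38800 × (71866.8 − 138) / (71866.8 − 38800) = 38800 × 71728.8 / 33066.8 ≈ 84165 mm.
Depth of field = Df − Dn = 84165 − 25211 ≈ 58954 mm ≈ 59.0 m.

59.0 m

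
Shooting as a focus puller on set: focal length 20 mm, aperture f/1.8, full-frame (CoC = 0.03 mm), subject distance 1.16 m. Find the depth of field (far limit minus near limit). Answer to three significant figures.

366 mm

Hyperfocal distance H = f²/(N·c) + f = 20²/(1.8 × 0.03) + 20 = 400/0.054 + 20 ≈ 7427.4 mm ≈ 7.427 m.
Near limit Dn = s·(H − f)/(H + s − 2f) = 1160 × (7427.4 − 20) / (7427.4 + 1160 − 2 × 20) = 1160 × 7407.4 / 8547.4 ≈ 1005.29 mm.
Far limit Df = s·(H − f)/(H − s) = 1160 × (7427.4 − 20) / (7427.4 − 1160) = 1160 × 7407.4 / 6267.4 ≈ 1371.00 mm.
Depth of field = Df − Dn = 1371.00 − 1005.29 ≈ 365.71 mm.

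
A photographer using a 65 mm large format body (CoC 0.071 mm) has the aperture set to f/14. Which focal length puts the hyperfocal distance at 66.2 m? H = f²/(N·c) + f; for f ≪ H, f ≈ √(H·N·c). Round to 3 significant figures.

256 mm

From H = f²/(N·c) + f, with f ≪ H: f ≈ √(H·N·c) = √(66200 × 14 × 0.071) = √65803 ≈ 256.5 mm.
Exact: f² + N·c·f − N·c·H = 0 ⇒ f = (−N·c + √((N·c)² + 4·N·c·H))/2 = (−0.994 + √263212)/2 ≈ 256.02 mm ≈ 256 mm.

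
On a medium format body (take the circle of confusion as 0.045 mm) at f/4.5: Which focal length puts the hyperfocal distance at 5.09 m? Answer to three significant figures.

32.0 mm

From H = f²/(N·c) + f, with f ≪ H: f ≈ √(H·N·c) = √(5090 × 4.5 × 0.045) = √1030.7 ≈ 32.10 mm.
Exact: f² + N·c·f − N·c·H = 0 ⇒ f = (−N·c + √((N·c)² + 4·N·c·H))/2 = (−0.2025 + √4122.9)/2 ≈ 32.004 mm ≈ 32.0 mm.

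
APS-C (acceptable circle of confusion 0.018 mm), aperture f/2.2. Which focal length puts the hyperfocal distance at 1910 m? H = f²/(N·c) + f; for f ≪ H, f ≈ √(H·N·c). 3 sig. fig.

275 mm

From H = f²/(N·c) + f, with f ≪ H: f ≈ √(H·N·c) = √(1910000 × 2.2 × 0.018) = √75636 ≈ 275.0 mm.
The +f correction barely moves this — solving exactly, f² + N·c·f − N·c·H = 0 ⇒ f = (−N·c + √((N·c)² + 4·N·c·H))/2 = (−0.0396 + √302544)/2 ≈ 275.00 mm, so f ≈ 275 mm.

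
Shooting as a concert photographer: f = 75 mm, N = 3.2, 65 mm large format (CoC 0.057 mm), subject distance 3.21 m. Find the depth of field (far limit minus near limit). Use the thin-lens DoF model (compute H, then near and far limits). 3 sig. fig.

Hyperfocal distance H = f²/(N·c) + f = 75²/(3.2 × 0.057) + 75 = 5625/0.1824 + 75 ≈ 30913.8 mm ≈ 30.91 m.
Near limit Dn = s·(H − f)/(H + s − 2f) = 3210 × (30913.8 − 75) / (30913.8 + 3210 − 2 × 75) = 3210 × 30838.8 / 33973.8 ≈ 2913.79 mm.
Far limit Df = s·(H − f)/(H − s) = 3210 × (30913.8 − 75) / (30913.8 − 3210) = 3210 × 30838.8 / 27703.8 ≈ 3573.25 mm.
Depth of field = Df − Dn = 3573.25 − 2913.79 ≈ 659.46 mm ≈ 0.659 m.

0.659 m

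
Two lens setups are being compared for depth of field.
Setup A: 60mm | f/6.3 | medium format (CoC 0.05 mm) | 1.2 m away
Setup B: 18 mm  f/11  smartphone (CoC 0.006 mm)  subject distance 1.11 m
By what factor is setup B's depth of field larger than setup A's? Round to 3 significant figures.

Setup A: H = 60²/(6.3×0.05) + 60 ≈ 11488.6 mm; DoF = Df − Dn = 1332.96 − 1091.16 ≈ 241.80 mm.
Setup B: H = 18²/(11×0.006) + 18 ≈ 4927.1 mm; DoF = Df − Dn = 1427.55 − 908.02 ≈ 519.53 mm.
Ratio = 519.53 / 241.80 ≈ 2.15.

2.15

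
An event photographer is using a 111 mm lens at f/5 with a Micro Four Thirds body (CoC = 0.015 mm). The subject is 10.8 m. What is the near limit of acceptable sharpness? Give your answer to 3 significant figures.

10.1 m

Hyperfocal distance H = f²/(N·c) + f = 111²/(5 × 0.015) + 111 = 12321/0.075 + 111 ≈ 164391.0 mm ≈ 164.4 m.
Near limit Dn = s·(H − f)/(H + s − 2f) = 10800 × (164391.0 − 111) / (164391.0 + 10800 − 2 × 111) = 10800 × 164280.0 / 174969.0 ≈ 10140 mm ≈ 10.1 m.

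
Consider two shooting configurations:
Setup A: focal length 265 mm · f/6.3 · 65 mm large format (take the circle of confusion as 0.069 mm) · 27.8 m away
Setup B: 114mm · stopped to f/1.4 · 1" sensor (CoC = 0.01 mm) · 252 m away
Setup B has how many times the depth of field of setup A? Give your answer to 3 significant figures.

Setup A: H = 265²/(6.3×0.069) + 265 ≈ 161813.2 mm; DoF = Df − Dn = 33511.9 − 23751.7 ≈ 9760.2 mm.
Setup B: H = 114²/(1.4×0.01) + 114 ≈ 928399.7 mm; DoF = Df − Dn = 345843 − 198215 ≈ 147628 mm.
Ratio = 147628 / 9760.2 ≈ 15.1.

15.1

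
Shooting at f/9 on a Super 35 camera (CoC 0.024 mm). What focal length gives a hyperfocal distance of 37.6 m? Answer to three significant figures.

90.0 mm

From H = f²/(N·c) + f, with f ≪ H: f ≈ √(H·N·c) = √(37600 × 9 × 0.024) = √8121.6 ≈ 90.12 mm.
Exact: f² + N·c·f − N·c·H = 0 ⇒ f = (−N·c + √((N·c)² + 4·N·c·H))/2 = (−0.216 + √32486)/2 ≈ 90.012 mm ≈ 90.0 mm.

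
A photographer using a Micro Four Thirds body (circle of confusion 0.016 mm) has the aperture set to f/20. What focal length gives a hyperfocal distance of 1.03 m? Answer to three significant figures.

From H = f²/(N·c) + f, with f ≪ H: f ≈ √(H·N·c) = √(1030 × 20 × 0.016) = √329.60 ≈ 18.15 mm.
Exact: f² + N·c·f − N·c·H = 0 ⇒ f = (−N·c + √((N·c)² + 4·N·c·H))/2 = (−0.32 + √1318.5)/2 ≈ 17.996 mm ≈ 18.0 mm.

18.0 mm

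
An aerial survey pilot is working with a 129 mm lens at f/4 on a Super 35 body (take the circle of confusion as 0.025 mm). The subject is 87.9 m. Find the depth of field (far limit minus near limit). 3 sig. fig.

128 m

Hyperfocal distance H = f²/(N·c) + f = 129²/(4 × 0.025) + 129 = 16641/0.1 + 129 ≈ 166539.0 mm ≈ 166.5 m.
Near limit Dn = s·(H − f)/(H + s − 2f) = 87900 × (166539.0 − 129) / (166539.0 + 87900 − 2 × 129) = 87900 × 166410.0 / 254181.0 ≈ 57547 mm.
Far limit Df = s·(H − f)/(H − s) = 87900 × (166539.0 − 129) / (166539.0 − 87900) = 87900 × 166410.0 / 78639.0 ≈ 186007 mm.
Depth of field = Df − Dn = 186007 − 57547 ≈ 128460 mm ≈ 128 m.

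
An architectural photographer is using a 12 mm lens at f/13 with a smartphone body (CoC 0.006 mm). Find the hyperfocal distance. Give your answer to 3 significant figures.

Hyperfocal distance H = f²/(N·c) + f = 12²/(13 × 0.006) + 12 = 144/0.078 + 12 ≈ 1858.2 mm ≈ 1.86 m.

1.86 m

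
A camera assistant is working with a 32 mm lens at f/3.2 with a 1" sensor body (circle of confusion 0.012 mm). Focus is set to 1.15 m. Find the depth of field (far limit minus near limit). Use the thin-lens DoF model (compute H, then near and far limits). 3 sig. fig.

Hyperfocal distance H = f²/(N·c) + f = 32²/(3.2 × 0.012) + 32 = 1024/0.0384 + 32 ≈ 26698.7 mm ≈ 26.70 m.
Near limit Dn = s·(H − f)/(H + s − 2f) = 1150 × (26698.7 − 32) / (26698.7 + 1150 − 2 × 32) = 1150 × 26666.7 / 27784.7 ≈ 1103.726 mm.
Far limit Df = s·(H − f)/(H − s) = 1150 × (26698.7 − 32) / (26698.7 − 1150) = 1150 × 26666.7 / 25548.7 ≈ 1200.324 mm.
Depth of field = Df − Dn = 1200.324 − 1103.726 ≈ 96.598 mm.

96.6 mm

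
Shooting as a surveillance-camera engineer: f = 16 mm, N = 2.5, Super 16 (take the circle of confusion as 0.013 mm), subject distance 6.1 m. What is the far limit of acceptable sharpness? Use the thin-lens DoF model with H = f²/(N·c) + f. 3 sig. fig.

26.8 m

Hyperfocal distance H = f²/(N·c) + f = 16²/(2.5 × 0.013) + 16 = 256/0.0325 + 16 ≈ 7892.9 mm ≈ 7.893 m.
Far limit Df = s·(H − f)/(H − s) = 6100 × (7892.9 − 16) / (7892.9 − 6100) = 6100 × 7876.9 / 1792.9 ≈ 26799 mm ≈ 26.8 m.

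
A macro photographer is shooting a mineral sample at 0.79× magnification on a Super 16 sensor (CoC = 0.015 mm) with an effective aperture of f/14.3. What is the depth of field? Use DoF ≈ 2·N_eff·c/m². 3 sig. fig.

0.687 mm

At magnification m, DoF ≈ 2·N_eff·c/m² = 2 × 14.3 × 0.015 / 0.79² = 0.429 / 0.6241 ≈ 0.687 mm.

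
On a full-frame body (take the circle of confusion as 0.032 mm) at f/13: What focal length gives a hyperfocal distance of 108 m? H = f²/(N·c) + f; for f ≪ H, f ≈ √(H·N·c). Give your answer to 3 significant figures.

212 mm

From H = f²/(N·c) + f, with f ≪ H: f ≈ √(H·N·c) = √(108000 × 13 × 0.032) = √44928 ≈ 212.0 mm.
The +f correction barely moves this — solving exactly, f² + N·c·f − N·c·H = 0 ⇒ f = (−N·c + √((N·c)² + 4·N·c·H))/2 = (−0.416 + √179712)/2 ≈ 211.75 mm, so f ≈ 212 mm.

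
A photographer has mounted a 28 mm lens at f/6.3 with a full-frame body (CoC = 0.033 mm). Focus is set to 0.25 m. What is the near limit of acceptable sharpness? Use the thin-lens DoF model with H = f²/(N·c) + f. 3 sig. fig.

236 mm

Hyperfocal distance H = f²/(N·c) + f = 28²/(6.3 × 0.033) + 28 = 784/0.2079 + 28 ≈ 3799.0 mm ≈ 3.799 m.
Near limit Dn = s·(H − f)/(H + s − 2f) = 250 × (3799.0 − 28) / (3799.0 + 250 − 2 × 28) = 250 × 3771.0 / 3993.0 ≈ 236.10 mm.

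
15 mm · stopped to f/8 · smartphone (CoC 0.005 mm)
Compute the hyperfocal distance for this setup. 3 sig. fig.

5.64 m

Hyperfocal distance H = f²/(N·c) + f = 15²/(8 × 0.005) + 15 = 225/0.04 + 15 ≈ 5640.0 mm ≈ 5.64 m.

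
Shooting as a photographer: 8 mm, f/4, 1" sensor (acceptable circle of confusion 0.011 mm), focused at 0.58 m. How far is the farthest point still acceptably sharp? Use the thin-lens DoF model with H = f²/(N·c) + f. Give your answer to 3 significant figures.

Hyperfocal distance H = f²/(N·c) + f = 8²/(4 × 0.011) + 8 = 64/0.044 + 8 ≈ 1462.5 mm ≈ 1.463 m.
Far limit Df = s·(H − f)/(H − s) = 580 × (1462.5 − 8) / (1462.5 − 580) = 580 × 1454.5 / 882.5 ≈ 955.91 mm ≈ 0.956 m.

0.956 m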